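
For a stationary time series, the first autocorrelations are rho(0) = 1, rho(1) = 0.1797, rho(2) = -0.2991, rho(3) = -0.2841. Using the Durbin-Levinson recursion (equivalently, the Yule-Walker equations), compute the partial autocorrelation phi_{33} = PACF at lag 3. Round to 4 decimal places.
\phi_{33} = -0.1761

The PACF at lag k is phi_{kk}, the last component of the solution
to the Yule-Walker system G_k phi = r_k where
  (G_k)_{ij} = rho(|i - j|), (r_k)_i = rho(i), i,j = 1..k.
Equivalently, Durbin-Levinson gives phi_{kk} iteratively:
  phi_{11} = rho(1)
  phi_{kk} = [rho(k) - sum_{j=1..k-1} phi_{k-1,j} rho(k-j)]
            / [1 - sum_{j=1..k-1} phi_{k-1,j} rho(j)],
  phi_{k,j} = phi_{k-1,j} - phi_{kk} phi_{k-1,k-j},  j = 1..k-1.
Step k = 1:
  phi_11 = rho(1) = 0.1797.
Step k = 2:
  phi_22 = [rho(2) - phi_11 rho(1)] / [1 - phi_11 rho(1)] = [-0.2991 - (0.1797)(0.1797)] / [1 - (0.1797)(0.1797)]
         = -0.33139209 / 0.96770791 = -0.342451.
  Update: phi_21 = phi_11 - phi_22 phi_11 = 0.1797 - (-0.342451)(0.1797) = 0.241238.
Step k = 3:
  phi_33 = [rho(3) - phi_21 rho(2) - phi_22 rho(1)] / [1 - phi_21 rho(1) - phi_22 rho(2)]
    numerator   = -0.2841 - (0.241238)(-0.2991) - (-0.342451)(0.1797) = -0.15040725
    denominator = 1 - (0.241238)(0.1797) - (-0.342451)(-0.2991) = 0.85422251
  phi_33 = -0.15040725 / 0.85422251 = -0.1761.
Therefore phi_{33} = -0.1761.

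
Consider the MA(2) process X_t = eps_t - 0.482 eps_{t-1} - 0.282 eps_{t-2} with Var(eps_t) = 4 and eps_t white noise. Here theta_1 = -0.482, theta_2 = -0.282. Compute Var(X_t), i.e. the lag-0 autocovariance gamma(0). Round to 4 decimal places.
\gamma(0) = 5.2474

For an MA(q) process X_t = eps_t + sum_i theta_i eps_{t-i} with
Var(eps_t) = sigma^2, the variance is
  gamma(0) = sigma^2 * (1 + sum_i theta_i^2).
  sum_i theta_i^2 = (-0.482)^2 + (-0.282)^2 = 0.232324 + 0.079524 = 0.311848.
  gamma(0) = 4 * (1 + 0.311848) = 4 * 1.311848 = 5.247392, which rounds to 5.2474.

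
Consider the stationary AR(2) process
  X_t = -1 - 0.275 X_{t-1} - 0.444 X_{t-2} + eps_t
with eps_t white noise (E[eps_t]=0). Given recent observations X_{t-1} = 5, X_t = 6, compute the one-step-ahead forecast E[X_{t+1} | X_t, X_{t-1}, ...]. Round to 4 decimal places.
E[X_{t+1} \mid \mathcal F_t] = -4.8700

For an AR(p) model X_t = c + sum_i phi_i X_{t-i} + eps_t, the
one-step-ahead conditional mean is
  E[X_{t+1} | X_t, ...] = c + sum_i phi_i X_{t+1-i}.
Substitute known values:
  E[X_{t+1} | ...] = -1 + (-0.275) * (6) + (-0.444) * (5)
                   = -4.8700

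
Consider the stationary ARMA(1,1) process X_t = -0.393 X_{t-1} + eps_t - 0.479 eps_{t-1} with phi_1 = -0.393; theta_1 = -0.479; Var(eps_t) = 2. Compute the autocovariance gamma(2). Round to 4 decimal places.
\gamma(2) = 0.9632

Multiply the model equation by X_{t-k} and take expectations. With theta_0 = psi_0 = 1 and psi_j the MA(infinity) weights, this gives
  gamma(k) - sum_i phi_i gamma(k-i) = c_k,
  c_k = sigma^2 * sum_{j=k..q} theta_j psi_{j-k}   (c_k = 0 for k > q),
using gamma(-m) = gamma(m).
psi-weights needed (psi_j = theta_j + sum_i phi_i psi_{j-i}):
  psi_1 = theta_1 + phi_1 = -0.479 + (-0.393) = -0.872
Right-hand sides:
  c_0 = sigma^2 (1 + theta_1 psi_1) = 2 * (1 + (-0.479)(-0.872)) = 2 * 1.417688 = 2.835376
  c_1 = sigma^2 theta_1 = 2 * (-0.479) = -0.958
  c_2 = 0
Equations for k = 0 and k = 1 (AR order 1):
  gamma(0) = phi_1 gamma(1) + c_0
  gamma(1) = phi_1 gamma(0) + c_1
Substituting the second into the first: gamma(0) (1 - phi_1^2) = c_0 + phi_1 c_1, so
  gamma(0) = (c_0 + phi_1 c_1) / (1 - phi_1^2) = (2.835376 + (-0.393)(-0.958)) / (1 - (-0.393)^2) = 3.21187 / 0.845551 = 3.798553.
  gamma(1) = phi_1 gamma(0) + c_1 = (-0.393)(3.798553) + (-0.958) = -2.450831.
For k = 2 (> q): gamma(2) = phi_1 gamma(1) = (-0.393)(-2.450831) = 0.963177.
Therefore gamma(2) = 0.9632 (to 4 decimal places).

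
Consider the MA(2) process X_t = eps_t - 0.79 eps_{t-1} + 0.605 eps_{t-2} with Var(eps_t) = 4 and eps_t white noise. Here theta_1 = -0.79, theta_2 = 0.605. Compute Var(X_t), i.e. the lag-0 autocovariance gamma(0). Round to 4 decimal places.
\gamma(0) = 7.9605

For an MA(q) process X_t = eps_t + sum_i theta_i eps_{t-i} with
Var(eps_t) = sigma^2, the variance is
  gamma(0) = sigma^2 * (1 + sum_i theta_i^2).
  sum_i theta_i^2 = (-0.79)^2 + (0.605)^2 = 0.6241 + 0.366025 = 0.990125.
  gamma(0) = 4 * (1 + 0.990125) = 4 * 1.990125 = 7.9605.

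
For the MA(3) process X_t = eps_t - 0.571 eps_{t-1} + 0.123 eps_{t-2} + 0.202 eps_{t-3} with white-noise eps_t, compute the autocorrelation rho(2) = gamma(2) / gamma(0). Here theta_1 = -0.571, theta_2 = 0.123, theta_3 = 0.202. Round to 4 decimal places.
\rho(2) = 0.0055

For an MA(q) process with theta_0 = 1, the autocovariance is
  gamma(k) = sigma^2 * sum_{i=0..q-k} theta_i * theta_{i+k},
and rho(k) = gamma(k) / gamma(0). Sigma^2 cancels.
  numerator   = (1)*(0.123) + (-0.571)*(0.202) = 0.007658.
  denominator = (1)^2 + (-0.571)^2 + (0.123)^2 + (0.202)^2 = 1.381974.
  rho(2) = 0.007658 / 1.381974 = 0.0055.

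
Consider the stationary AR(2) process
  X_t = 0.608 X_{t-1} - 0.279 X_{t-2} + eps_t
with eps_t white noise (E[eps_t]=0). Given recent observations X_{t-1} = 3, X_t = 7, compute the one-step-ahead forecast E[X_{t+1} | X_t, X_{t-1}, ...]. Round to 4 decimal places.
E[X_{t+1} \mid \mathcal F_t] = 3.4190

For an AR(p) model X_t = c + sum_i phi_i X_{t-i} + eps_t, the
one-step-ahead conditional mean is
  E[X_{t+1} | X_t, ...] = c + sum_i phi_i X_{t+1-i}.
Substitute known values:
  E[X_{t+1} | ...] = (0.608) * (7) + (-0.279) * (3)
                   = 3.4190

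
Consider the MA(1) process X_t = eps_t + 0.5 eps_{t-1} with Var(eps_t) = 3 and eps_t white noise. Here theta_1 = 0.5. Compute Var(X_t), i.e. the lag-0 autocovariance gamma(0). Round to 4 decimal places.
\gamma(0) = 3.7500

For an MA(q) process X_t = eps_t + sum_i theta_i eps_{t-i} with
Var(eps_t) = sigma^2, the variance is
  gamma(0) = sigma^2 * (1 + sum_i theta_i^2).
  sum_i theta_i^2 = (0.5)^2 = 0.25.
  gamma(0) = 3 * (1 + 0.25) = 3 * 1.25 = 3.75, which rounds to 3.7500.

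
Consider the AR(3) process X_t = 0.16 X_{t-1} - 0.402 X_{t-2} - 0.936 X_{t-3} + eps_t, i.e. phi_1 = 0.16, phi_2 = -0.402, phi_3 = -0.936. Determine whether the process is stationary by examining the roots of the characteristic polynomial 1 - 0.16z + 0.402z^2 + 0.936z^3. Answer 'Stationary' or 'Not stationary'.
\text{Not stationary}

The AR(p) characteristic polynomial is P(z) = 1 - 0.16z + 0.402z^2 + 0.936z^3.
Stationarity requires all roots to lie outside the unit circle, i.e. |z| > 1 for every root.
Degree 3: look for a simple real root z0 first, then factor out (1 - z/z0) and solve the remaining quadratic.
Testing z0 = -1.25: P(-1.25) = 1 + (-0.16)(-1.25) + (0.402)(-1.25)^2 + (0.936)(-1.25)^3
  = 1 + (0.2) + (0.628125) + (-1.828125) = 0.  So z_0 = -1.25 is a root, |z_0| = 1.25.
Divide out the factor (1 + 0.8 z) = (1 - z/z0) (since 1/z0 = -0.8):
  P(z) = (1 + 0.8 z)(1 + (-0.96) z + (1.17) z^2)
  [check: z-coef -0.96 - (-0.8) = -0.16; z^2-coef 1.17 - (-0.8)(-0.96) = 0.402; z^3-coef -(-0.8)(1.17) = 0.936.]
Remaining roots from the quadratic factor 1 + (-0.96) z + (1.17) z^2:
  Set 1 + (-0.96) z + (1.17) z^2 = 0, i.e. a z^2 + b z + c = 0 with a = 1.17, b = -0.96, c = 1.
  Discriminant D = b^2 - 4ac = (-0.96)^2 - 4*(1.17)*1 = 0.9216 - (4.68) = -3.7584.
  D < 0, so the roots are the complex-conjugate pair z = (-b +/- i sqrt(-D)) / (2a) = 0.4103 +/- 0.8285i.
  For a conjugate pair |z|^2 = z * conj(z) = (product of roots) = c/a = 1/(1.17) = 0.854701, so |z| = sqrt(0.854701) = 0.9245 for both roots.
Moduli of all roots: 1.2500, 0.9245, 0.9245.
All moduli strictly greater than 1? No.
Verdict: Not stationary.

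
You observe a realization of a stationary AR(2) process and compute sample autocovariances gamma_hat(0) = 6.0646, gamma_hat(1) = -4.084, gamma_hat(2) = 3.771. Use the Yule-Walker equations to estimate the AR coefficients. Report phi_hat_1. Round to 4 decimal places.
\hat\phi_{1} = -0.4660

The Yule-Walker equations for an AR(p) process read, in matrix form,
  Gamma_p phi = r_p,   with   (Gamma_p)_{ij} = gamma(|i - j|),
                       (r_p)_i = gamma(i),   i,j = 1..p.
Substitute the sample gammas (Toeplitz matrix and right-hand side of size 2):
  Gamma_p = [[6.0646, -4.084], [-4.084, 6.0646]]
  r_p     = [-4.084, 3.771]
Written out:
  6.0646 phi_1 - 4.084 phi_2 = -4.084
  -4.084 phi_1 + 6.0646 phi_2 = 3.771
Solve by Cramer's rule:
  det = gamma(0)^2 - gamma(1)^2 = (6.0646)^2 - (-4.084)^2 = 36.77937316 - 16.679056 = 20.10031716
  phi_hat_1 = [gamma(1) gamma(0) - gamma(1) gamma(2)] / det = [(-4.084)(6.0646) - (-4.084)(3.771)] / 20.10031716 = -9.3670624 / 20.10031716 = -0.466
  phi_hat_2 = [gamma(0) gamma(2) - gamma(1)^2] / det = [(6.0646)(3.771) - (-4.084)^2] / 20.10031716 = 6.1905506 / 20.10031716 = 0.308
So phi_hat = [-0.4660, 0.3080].
Therefore phi_hat_1 = -0.4660.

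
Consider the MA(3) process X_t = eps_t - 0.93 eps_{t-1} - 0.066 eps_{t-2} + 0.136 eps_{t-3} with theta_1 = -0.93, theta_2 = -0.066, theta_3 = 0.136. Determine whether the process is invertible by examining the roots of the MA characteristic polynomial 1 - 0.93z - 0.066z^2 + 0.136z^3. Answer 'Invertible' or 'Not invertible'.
\text{Invertible}

The MA(q) characteristic polynomial is P(z) = 1 - 0.93z - 0.066z^2 + 0.136z^3.
Invertibility requires all roots to lie outside the unit circle, i.e. |z| > 1 for every root.
Degree 3: look for a simple real root z0 first, then factor out (1 - z/z0) and solve the remaining quadratic.
Testing z0 = 1.25: P(1.25) = 1 + (-0.93)(1.25) + (-0.066)(1.25)^2 + (0.136)(1.25)^3
  = 1 + (-1.1625) + (-0.103125) + (0.265625) = 0.  So z_0 = 1.25 is a root, |z_0| = 1.25.
Divide out the factor (1 - 0.8 z) = (1 - z/z0) (since 1/z0 = 0.8):
  P(z) = (1 - 0.8 z)(1 + (-0.13) z + (-0.17) z^2)
  [check: z-coef -0.13 - (0.8) = -0.93; z^2-coef -0.17 - (0.8)(-0.13) = -0.066; z^3-coef -(0.8)(-0.17) = 0.136.]
Remaining roots from the quadratic factor 1 + (-0.13) z + (-0.17) z^2:
  Set 1 + (-0.13) z + (-0.17) z^2 = 0, i.e. a z^2 + b z + c = 0 with a = -0.17, b = -0.13, c = 1.
  Discriminant D = b^2 - 4ac = (-0.13)^2 - 4*(-0.17)*1 = 0.0169 - (-0.68) = 0.6969.
  D >= 0, so the roots are real: z = (-b +/- sqrt(D)) / (2a) = (0.13 +/- 0.834805) / (-0.34).
    z_1 = (0.13 + 0.834805) / (-0.34) = -2.8377,   |z_1| = 2.8377.
    z_2 = (0.13 - 0.834805) / (-0.34) = 2.073,   |z_2| = 2.073.
Moduli of all roots: 1.2500, 2.8377, 2.0730.
All moduli strictly greater than 1? Yes.
Verdict: Invertible.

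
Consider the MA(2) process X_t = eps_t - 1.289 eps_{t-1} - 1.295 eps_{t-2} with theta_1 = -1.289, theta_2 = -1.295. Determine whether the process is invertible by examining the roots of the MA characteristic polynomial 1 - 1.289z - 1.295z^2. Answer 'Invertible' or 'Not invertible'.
\text{Not invertible}

The MA(q) characteristic polynomial is P(z) = 1 - 1.289z - 1.295z^2.
Invertibility requires all roots to lie outside the unit circle, i.e. |z| > 1 for every root.
Set 1 + (-1.289) z + (-1.295) z^2 = 0, i.e. a z^2 + b z + c = 0 with a = -1.295, b = -1.289, c = 1.
Discriminant D = b^2 - 4ac = (-1.289)^2 - 4*(-1.295)*1 = 1.661521 - (-5.18) = 6.841521.
D >= 0, so the roots are real: z = (-b +/- sqrt(D)) / (2a) = (1.289 +/- 2.61563) / (-2.59).
  z_1 = (1.289 + 2.61563) / (-2.59) = -1.5076,   |z_1| = 1.5076.
  z_2 = (1.289 - 2.61563) / (-2.59) = 0.5122,   |z_2| = 0.5122.
Moduli of all roots: 1.5076, 0.5122.
All moduli strictly greater than 1? No.
Verdict: Not invertible.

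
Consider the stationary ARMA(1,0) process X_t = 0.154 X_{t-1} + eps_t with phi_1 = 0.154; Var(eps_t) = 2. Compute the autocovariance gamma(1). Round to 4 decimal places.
\gamma(1) = 0.3155

Multiply the model equation by X_{t-k} and take expectations. With theta_0 = psi_0 = 1 and psi_j the MA(infinity) weights, this gives
  gamma(k) - sum_i phi_i gamma(k-i) = c_k,
  c_k = sigma^2 * sum_{j=k..q} theta_j psi_{j-k}   (c_k = 0 for k > q),
using gamma(-m) = gamma(m).
Pure AR (q = 0): c_0 = sigma^2 = 2, c_k = 0 for k >= 1.
Equations for k = 0 and k = 1 (AR order 1):
  gamma(0) = phi_1 gamma(1) + c_0
  gamma(1) = phi_1 gamma(0) + c_1
Substituting the second into the first: gamma(0) (1 - phi_1^2) = c_0 + phi_1 c_1, so
  gamma(0) = c_0 / (1 - phi_1^2) = 2 / (1 - (0.154)^2) = 2 / 0.976284 = 2.048584.
  gamma(1) = phi_1 gamma(0) = (0.154)(2.048584) = 0.315482.
Therefore gamma(1) = 0.3155 (to 4 decimal places).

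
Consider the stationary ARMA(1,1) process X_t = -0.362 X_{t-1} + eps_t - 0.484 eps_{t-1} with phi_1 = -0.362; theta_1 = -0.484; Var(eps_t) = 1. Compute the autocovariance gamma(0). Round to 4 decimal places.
\gamma(0) = 1.8237

Multiply the model equation by X_{t-k} and take expectations. With theta_0 = psi_0 = 1 and psi_j the MA(infinity) weights, this gives
  gamma(k) - sum_i phi_i gamma(k-i) = c_k,
  c_k = sigma^2 * sum_{j=k..q} theta_j psi_{j-k}   (c_k = 0 for k > q),
using gamma(-m) = gamma(m).
psi-weights needed (psi_j = theta_j + sum_i phi_i psi_{j-i}):
  psi_1 = theta_1 + phi_1 = -0.484 + (-0.362) = -0.846
Right-hand sides:
  c_0 = sigma^2 (1 + theta_1 psi_1) = 1 * (1 + (-0.484)(-0.846)) = 1 * 1.409464 = 1.409464
  c_1 = sigma^2 theta_1 = 1 * (-0.484) = -0.484
  c_2 = 0
Equations for k = 0 and k = 1 (AR order 1):
  gamma(0) = phi_1 gamma(1) + c_0
  gamma(1) = phi_1 gamma(0) + c_1
Substituting the second into the first: gamma(0) (1 - phi_1^2) = c_0 + phi_1 c_1, so
  gamma(0) = (c_0 + phi_1 c_1) / (1 - phi_1^2) = (1.409464 + (-0.362)(-0.484)) / (1 - (-0.362)^2) = 1.584672 / 0.868956 = 1.82365.
Therefore gamma(0) = 1.8237 (to 4 decimal places).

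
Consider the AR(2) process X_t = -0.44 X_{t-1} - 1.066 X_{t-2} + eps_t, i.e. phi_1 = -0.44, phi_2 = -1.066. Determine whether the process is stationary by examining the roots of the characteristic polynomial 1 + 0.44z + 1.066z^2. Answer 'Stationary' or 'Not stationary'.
\text{Not stationary}

The AR(p) characteristic polynomial is P(z) = 1 + 0.44z + 1.066z^2.
Stationarity requires all roots to lie outside the unit circle, i.e. |z| > 1 for every root.
Set 1 + (0.44) z + (1.066) z^2 = 0, i.e. a z^2 + b z + c = 0 with a = 1.066, b = 0.44, c = 1.
Discriminant D = b^2 - 4ac = (0.44)^2 - 4*(1.066)*1 = 0.1936 - (4.264) = -4.0704.
D < 0, so the roots are the complex-conjugate pair z = (-b +/- i sqrt(-D)) / (2a) = -0.2064 +/- 0.9463i.
For a conjugate pair |z|^2 = z * conj(z) = (product of roots) = c/a = 1/(1.066) = 0.938086, so |z| = sqrt(0.938086) = 0.9685 for both roots.
Moduli of all roots: 0.9685, 0.9685.
All moduli strictly greater than 1? No.
Verdict: Not stationary.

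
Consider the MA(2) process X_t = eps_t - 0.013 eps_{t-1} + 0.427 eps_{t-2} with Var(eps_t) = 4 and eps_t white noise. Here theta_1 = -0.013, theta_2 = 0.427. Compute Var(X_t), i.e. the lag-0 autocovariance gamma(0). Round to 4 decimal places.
\gamma(0) = 4.7300

For an MA(q) process X_t = eps_t + sum_i theta_i eps_{t-i} with
Var(eps_t) = sigma^2, the variance is
  gamma(0) = sigma^2 * (1 + sum_i theta_i^2).
  sum_i theta_i^2 = (-0.013)^2 + (0.427)^2 = 0.000169 + 0.182329 = 0.182498.
  gamma(0) = 4 * (1 + 0.182498) = 4 * 1.182498 = 4.729992, which rounds to 4.7300.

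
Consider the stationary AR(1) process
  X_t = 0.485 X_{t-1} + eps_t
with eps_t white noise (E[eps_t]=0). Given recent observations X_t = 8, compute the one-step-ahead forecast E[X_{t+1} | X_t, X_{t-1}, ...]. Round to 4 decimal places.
E[X_{t+1} \mid \mathcal F_t] = 3.8800

For an AR(p) model X_t = c + sum_i phi_i X_{t-i} + eps_t, the
one-step-ahead conditional mean is
  E[X_{t+1} | X_t, ...] = c + sum_i phi_i X_{t+1-i}.
Substitute known values:
  E[X_{t+1} | ...] = (0.485) * (8)
                   = 3.8800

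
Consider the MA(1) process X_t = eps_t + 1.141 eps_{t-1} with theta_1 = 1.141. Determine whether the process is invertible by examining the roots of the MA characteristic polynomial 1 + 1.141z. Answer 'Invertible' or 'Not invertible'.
\text{Not invertible}

The MA(q) characteristic polynomial is P(z) = 1 + 1.141z.
Invertibility requires all roots to lie outside the unit circle, i.e. |z| > 1 for every root.
This is linear in z: 1 + (1.141) z = 0  =>  z = -1/(1.141) = -0.876424,  |z| = 0.876424.
Moduli of all roots: 0.8764.
All moduli strictly greater than 1? No.
Verdict: Not invertible.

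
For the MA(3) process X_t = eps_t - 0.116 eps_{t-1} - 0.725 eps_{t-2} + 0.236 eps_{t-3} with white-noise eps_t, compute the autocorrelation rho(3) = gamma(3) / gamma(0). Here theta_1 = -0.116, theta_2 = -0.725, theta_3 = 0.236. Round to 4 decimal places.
\rho(3) = 0.1480

For an MA(q) process with theta_0 = 1, the autocovariance is
  gamma(k) = sigma^2 * sum_{i=0..q-k} theta_i * theta_{i+k},
and rho(k) = gamma(k) / gamma(0). Sigma^2 cancels.
  numerator   = (1)*(0.236) = 0.236.
  denominator = (1)^2 + (-0.116)^2 + (-0.725)^2 + (0.236)^2 = 1.594777.
  rho(3) = 0.236 / 1.594777 = 0.1480.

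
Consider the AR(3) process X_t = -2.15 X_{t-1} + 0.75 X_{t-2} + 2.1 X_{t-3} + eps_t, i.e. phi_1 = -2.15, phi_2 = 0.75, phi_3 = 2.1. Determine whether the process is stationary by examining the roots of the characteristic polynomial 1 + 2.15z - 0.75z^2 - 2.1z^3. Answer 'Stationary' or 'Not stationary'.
\text{Not stationary}

The AR(p) characteristic polynomial is P(z) = 1 + 2.15z - 0.75z^2 - 2.1z^3.
Stationarity requires all roots to lie outside the unit circle, i.e. |z| > 1 for every root.
Degree 3: look for a simple real root z0 first, then factor out (1 - z/z0) and solve the remaining quadratic.
Testing z0 = -0.5: P(-0.5) = 1 + (2.15)(-0.5) + (-0.75)(-0.5)^2 + (-2.1)(-0.5)^3
  = 1 + (-1.075) + (-0.1875) + (0.2625) = 0.  So z_0 = -0.5 is a root, |z_0| = 0.5.
Divide out the factor (1 + 2 z) = (1 - z/z0) (since 1/z0 = -2):
  P(z) = (1 + 2 z)(1 + (0.15) z + (-1.05) z^2)
  [check: z-coef 0.15 - (-2) = 2.15; z^2-coef -1.05 - (-2)(0.15) = -0.75; z^3-coef -(-2)(-1.05) = -2.1.]
Remaining roots from the quadratic factor 1 + (0.15) z + (-1.05) z^2:
  Set 1 + (0.15) z + (-1.05) z^2 = 0, i.e. a z^2 + b z + c = 0 with a = -1.05, b = 0.15, c = 1.
  Discriminant D = b^2 - 4ac = (0.15)^2 - 4*(-1.05)*1 = 0.0225 - (-4.2) = 4.2225.
  D >= 0, so the roots are real: z = (-b +/- sqrt(D)) / (2a) = (-0.15 +/- 2.054872) / (-2.1).
    z_1 = (-0.15 + 2.054872) / (-2.1) = -0.9071,   |z_1| = 0.9071.
    z_2 = (-0.15 - 2.054872) / (-2.1) = 1.0499,   |z_2| = 1.0499.
Moduli of all roots: 0.5000, 0.9071, 1.0499.
All moduli strictly greater than 1? No.
Verdict: Not stationary.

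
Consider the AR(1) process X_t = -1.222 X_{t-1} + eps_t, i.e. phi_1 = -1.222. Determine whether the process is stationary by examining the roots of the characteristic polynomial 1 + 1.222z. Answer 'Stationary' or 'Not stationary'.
\text{Not stationary}

The AR(p) characteristic polynomial is P(z) = 1 + 1.222z.
Stationarity requires all roots to lie outside the unit circle, i.e. |z| > 1 for every root.
This is linear in z: 1 + (1.222) z = 0  =>  z = -1/(1.222) = -0.818331,  |z| = 0.818331.
Moduli of all roots: 0.8183.
All moduli strictly greater than 1? No.
Verdict: Not stationary.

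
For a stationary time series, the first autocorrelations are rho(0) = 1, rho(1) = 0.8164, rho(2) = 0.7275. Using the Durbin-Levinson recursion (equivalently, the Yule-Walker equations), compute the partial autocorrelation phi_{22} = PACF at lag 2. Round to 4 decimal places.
\phi_{22} = 0.1829

The PACF at lag k is phi_{kk}, the last component of the solution
to the Yule-Walker system G_k phi = r_k where
  (G_k)_{ij} = rho(|i - j|), (r_k)_i = rho(i), i,j = 1..k.
Equivalently, Durbin-Levinson gives phi_{kk} iteratively:
  phi_{11} = rho(1)
  phi_{kk} = [rho(k) - sum_{j=1..k-1} phi_{k-1,j} rho(k-j)]
            / [1 - sum_{j=1..k-1} phi_{k-1,j} rho(j)],
  phi_{k,j} = phi_{k-1,j} - phi_{kk} phi_{k-1,k-j},  j = 1..k-1.
Step k = 1:
  phi_11 = rho(1) = 0.8164.
Step k = 2:
  phi_22 = [rho(2) - phi_11 rho(1)] / [1 - phi_11 rho(1)] = [0.7275 - (0.8164)(0.8164)] / [1 - (0.8164)(0.8164)]
         = 0.06099104 / 0.33349104 = 0.1829.
Therefore phi_{22} = 0.1829.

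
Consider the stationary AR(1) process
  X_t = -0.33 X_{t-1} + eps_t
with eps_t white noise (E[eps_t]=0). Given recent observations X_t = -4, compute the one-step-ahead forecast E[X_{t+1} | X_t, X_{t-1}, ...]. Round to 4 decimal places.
E[X_{t+1} \mid \mathcal F_t] = 1.3200

For an AR(p) model X_t = c + sum_i phi_i X_{t-i} + eps_t, the
one-step-ahead conditional mean is
  E[X_{t+1} | X_t, ...] = c + sum_i phi_i X_{t+1-i}.
Substitute known values:
  E[X_{t+1} | ...] = (-0.33) * (-4)
                   = 1.3200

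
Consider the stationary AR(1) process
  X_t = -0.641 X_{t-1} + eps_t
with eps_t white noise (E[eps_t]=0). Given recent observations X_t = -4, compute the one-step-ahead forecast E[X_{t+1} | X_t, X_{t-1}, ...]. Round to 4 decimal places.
E[X_{t+1} \mid \mathcal F_t] = 2.5640

For an AR(p) model X_t = c + sum_i phi_i X_{t-i} + eps_t, the
one-step-ahead conditional mean is
  E[X_{t+1} | X_t, ...] = c + sum_i phi_i X_{t+1-i}.
Substitute known values:
  E[X_{t+1} | ...] = (-0.641) * (-4)
                   = 2.5640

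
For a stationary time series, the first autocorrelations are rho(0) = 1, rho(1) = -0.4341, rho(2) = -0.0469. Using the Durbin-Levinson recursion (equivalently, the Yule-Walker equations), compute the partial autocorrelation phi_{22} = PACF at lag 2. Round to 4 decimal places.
\phi_{22} = -0.2900

The PACF at lag k is phi_{kk}, the last component of the solution
to the Yule-Walker system G_k phi = r_k where
  (G_k)_{ij} = rho(|i - j|), (r_k)_i = rho(i), i,j = 1..k.
Equivalently, Durbin-Levinson gives phi_{kk} iteratively:
  phi_{11} = rho(1)
  phi_{kk} = [rho(k) - sum_{j=1..k-1} phi_{k-1,j} rho(k-j)]
            / [1 - sum_{j=1..k-1} phi_{k-1,j} rho(j)],
  phi_{k,j} = phi_{k-1,j} - phi_{kk} phi_{k-1,k-j},  j = 1..k-1.
Step k = 1:
  phi_11 = rho(1) = -0.4341.
Step k = 2:
  phi_22 = [rho(2) - phi_11 rho(1)] / [1 - phi_11 rho(1)] = [-0.0469 - (-0.4341)(-0.4341)] / [1 - (-0.4341)(-0.4341)]
         = -0.23534281 / 0.81155719 = -0.29.
Therefore phi_{22} = -0.2900.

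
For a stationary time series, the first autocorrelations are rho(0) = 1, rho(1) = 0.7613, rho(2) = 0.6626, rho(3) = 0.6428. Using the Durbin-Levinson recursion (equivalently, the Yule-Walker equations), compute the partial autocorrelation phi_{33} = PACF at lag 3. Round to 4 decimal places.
\phi_{33} = 0.2169

The PACF at lag k is phi_{kk}, the last component of the solution
to the Yule-Walker system G_k phi = r_k where
  (G_k)_{ij} = rho(|i - j|), (r_k)_i = rho(i), i,j = 1..k.
Equivalently, Durbin-Levinson gives phi_{kk} iteratively:
  phi_{11} = rho(1)
  phi_{kk} = [rho(k) - sum_{j=1..k-1} phi_{k-1,j} rho(k-j)]
            / [1 - sum_{j=1..k-1} phi_{k-1,j} rho(j)],
  phi_{k,j} = phi_{k-1,j} - phi_{kk} phi_{k-1,k-j},  j = 1..k-1.
Step k = 1:
  phi_11 = rho(1) = 0.7613.
Step k = 2:
  phi_22 = [rho(2) - phi_11 rho(1)] / [1 - phi_11 rho(1)] = [0.6626 - (0.7613)(0.7613)] / [1 - (0.7613)(0.7613)]
         = 0.08302231 / 0.42042231 = 0.197474.
  Update: phi_21 = phi_11 - phi_22 phi_11 = 0.7613 - (0.197474)(0.7613) = 0.610963.
Step k = 3:
  phi_33 = [rho(3) - phi_21 rho(2) - phi_22 rho(1)] / [1 - phi_21 rho(1) - phi_22 rho(2)]
    numerator   = 0.6428 - (0.610963)(0.6626) - (0.197474)(0.7613) = 0.08763903
    denominator = 1 - (0.610963)(0.7613) - (0.197474)(0.6626) = 0.40402759
  phi_33 = 0.08763903 / 0.40402759 = 0.2169.
Therefore phi_{33} = 0.2169.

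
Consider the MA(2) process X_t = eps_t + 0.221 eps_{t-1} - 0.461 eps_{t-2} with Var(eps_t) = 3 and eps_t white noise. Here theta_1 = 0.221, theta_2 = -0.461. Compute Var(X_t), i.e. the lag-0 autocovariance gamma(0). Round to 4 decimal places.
\gamma(0) = 3.7841

For an MA(q) process X_t = eps_t + sum_i theta_i eps_{t-i} with
Var(eps_t) = sigma^2, the variance is
  gamma(0) = sigma^2 * (1 + sum_i theta_i^2).
  sum_i theta_i^2 = (0.221)^2 + (-0.461)^2 = 0.048841 + 0.212521 = 0.261362.
  gamma(0) = 3 * (1 + 0.261362) = 3 * 1.261362 = 3.784086, which rounds to 3.7841.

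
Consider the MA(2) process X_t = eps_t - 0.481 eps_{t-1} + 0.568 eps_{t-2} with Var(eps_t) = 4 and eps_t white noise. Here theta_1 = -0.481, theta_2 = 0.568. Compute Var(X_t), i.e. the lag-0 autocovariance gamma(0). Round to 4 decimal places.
\gamma(0) = 6.2159

For an MA(q) process X_t = eps_t + sum_i theta_i eps_{t-i} with
Var(eps_t) = sigma^2, the variance is
  gamma(0) = sigma^2 * (1 + sum_i theta_i^2).
  sum_i theta_i^2 = (-0.481)^2 + (0.568)^2 = 0.231361 + 0.322624 = 0.553985.
  gamma(0) = 4 * (1 + 0.553985) = 4 * 1.553985 = 6.21594, which rounds to 6.2159.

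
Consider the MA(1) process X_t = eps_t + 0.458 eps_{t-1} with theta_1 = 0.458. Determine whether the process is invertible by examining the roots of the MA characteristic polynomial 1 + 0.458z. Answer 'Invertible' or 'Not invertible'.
\text{Invertible}

The MA(q) characteristic polynomial is P(z) = 1 + 0.458z.
Invertibility requires all roots to lie outside the unit circle, i.e. |z| > 1 for every root.
This is linear in z: 1 + (0.458) z = 0  =>  z = -1/(0.458) = -2.183406,  |z| = 2.183406.
Moduli of all roots: 2.1834.
All moduli strictly greater than 1? Yes.
Verdict: Invertible.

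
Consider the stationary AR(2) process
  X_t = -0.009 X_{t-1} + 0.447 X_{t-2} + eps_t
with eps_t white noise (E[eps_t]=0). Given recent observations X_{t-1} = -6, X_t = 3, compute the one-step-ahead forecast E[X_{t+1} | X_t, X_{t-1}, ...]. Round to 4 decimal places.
E[X_{t+1} \mid \mathcal F_t] = -2.7090

For an AR(p) model X_t = c + sum_i phi_i X_{t-i} + eps_t, the
one-step-ahead conditional mean is
  E[X_{t+1} | X_t, ...] = c + sum_i phi_i X_{t+1-i}.
Substitute known values:
  E[X_{t+1} | ...] = (-0.009) * (3) + (0.447) * (-6)
                   = -2.7090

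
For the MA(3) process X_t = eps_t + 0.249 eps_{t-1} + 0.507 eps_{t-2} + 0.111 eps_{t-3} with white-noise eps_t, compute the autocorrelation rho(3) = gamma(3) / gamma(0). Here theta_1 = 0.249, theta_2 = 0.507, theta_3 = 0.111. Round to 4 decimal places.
\rho(3) = 0.0834

For an MA(q) process with theta_0 = 1, the autocovariance is
  gamma(k) = sigma^2 * sum_{i=0..q-k} theta_i * theta_{i+k},
and rho(k) = gamma(k) / gamma(0). Sigma^2 cancels.
  numerator   = (1)*(0.111) = 0.111.
  denominator = (1)^2 + (0.249)^2 + (0.507)^2 + (0.111)^2 = 1.331371.
  rho(3) = 0.111 / 1.331371 = 0.0834.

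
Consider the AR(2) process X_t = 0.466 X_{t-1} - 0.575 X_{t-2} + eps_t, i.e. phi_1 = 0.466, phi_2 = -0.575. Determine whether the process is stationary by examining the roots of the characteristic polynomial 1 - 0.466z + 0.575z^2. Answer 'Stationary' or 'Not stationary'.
\text{Stationary}

The AR(p) characteristic polynomial is P(z) = 1 - 0.466z + 0.575z^2.
Stationarity requires all roots to lie outside the unit circle, i.e. |z| > 1 for every root.
Set 1 + (-0.466) z + (0.575) z^2 = 0, i.e. a z^2 + b z + c = 0 with a = 0.575, b = -0.466, c = 1.
Discriminant D = b^2 - 4ac = (-0.466)^2 - 4*(0.575)*1 = 0.217156 - (2.3) = -2.082844.
D < 0, so the roots are the complex-conjugate pair z = (-b +/- i sqrt(-D)) / (2a) = 0.4052 +/- 1.255i.
For a conjugate pair |z|^2 = z * conj(z) = (product of roots) = c/a = 1/(0.575) = 1.73913, so |z| = sqrt(1.73913) = 1.3188 for both roots.
Moduli of all roots: 1.3188, 1.3188.
All moduli strictly greater than 1? Yes.
Verdict: Stationary.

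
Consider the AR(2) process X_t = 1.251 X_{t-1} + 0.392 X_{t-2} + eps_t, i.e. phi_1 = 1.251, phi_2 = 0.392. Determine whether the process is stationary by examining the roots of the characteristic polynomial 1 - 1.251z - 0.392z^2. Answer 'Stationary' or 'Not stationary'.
\text{Not stationary}

The AR(p) characteristic polynomial is P(z) = 1 - 1.251z - 0.392z^2.
Stationarity requires all roots to lie outside the unit circle, i.e. |z| > 1 for every root.
Set 1 + (-1.251) z + (-0.392) z^2 = 0, i.e. a z^2 + b z + c = 0 with a = -0.392, b = -1.251, c = 1.
Discriminant D = b^2 - 4ac = (-1.251)^2 - 4*(-0.392)*1 = 1.565001 - (-1.568) = 3.133001.
D >= 0, so the roots are real: z = (-b +/- sqrt(D)) / (2a) = (1.251 +/- 1.770029) / (-0.784).
  z_1 = (1.251 + 1.770029) / (-0.784) = -3.8534,   |z_1| = 3.8534.
  z_2 = (1.251 - 1.770029) / (-0.784) = 0.662,   |z_2| = 0.662.
Moduli of all roots: 3.8534, 0.6620.
All moduli strictly greater than 1? No.
Verdict: Not stationary.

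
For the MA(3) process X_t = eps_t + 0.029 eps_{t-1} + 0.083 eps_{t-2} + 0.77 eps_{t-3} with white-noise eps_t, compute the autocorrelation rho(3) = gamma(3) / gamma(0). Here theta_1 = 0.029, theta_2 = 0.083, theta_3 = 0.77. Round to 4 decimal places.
\rho(3) = 0.4811

For an MA(q) process with theta_0 = 1, the autocovariance is
  gamma(k) = sigma^2 * sum_{i=0..q-k} theta_i * theta_{i+k},
and rho(k) = gamma(k) / gamma(0). Sigma^2 cancels.
  numerator   = (1)*(0.77) = 0.77.
  denominator = (1)^2 + (0.029)^2 + (0.083)^2 + (0.77)^2 = 1.60063.
  rho(3) = 0.77 / 1.60063 = 0.4811.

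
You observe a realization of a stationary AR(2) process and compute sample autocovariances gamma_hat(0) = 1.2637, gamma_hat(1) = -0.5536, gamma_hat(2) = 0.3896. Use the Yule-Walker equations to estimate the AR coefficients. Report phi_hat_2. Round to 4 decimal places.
\hat\phi_{2} = 0.1440

The Yule-Walker equations for an AR(p) process read, in matrix form,
  Gamma_p phi = r_p,   with   (Gamma_p)_{ij} = gamma(|i - j|),
                       (r_p)_i = gamma(i),   i,j = 1..p.
Substitute the sample gammas (Toeplitz matrix and right-hand side of size 2):
  Gamma_p = [[1.2637, -0.5536], [-0.5536, 1.2637]]
  r_p     = [-0.5536, 0.3896]
Written out:
  1.2637 phi_1 - 0.5536 phi_2 = -0.5536
  -0.5536 phi_1 + 1.2637 phi_2 = 0.3896
Solve by Cramer's rule:
  det = gamma(0)^2 - gamma(1)^2 = (1.2637)^2 - (-0.5536)^2 = 1.59693769 - 0.30647296 = 1.29046473
  phi_hat_1 = [gamma(1) gamma(0) - gamma(1) gamma(2)] / det = [(-0.5536)(1.2637) - (-0.5536)(0.3896)] / 1.29046473 = -0.48390176 / 1.29046473 = -0.375
  phi_hat_2 = [gamma(0) gamma(2) - gamma(1)^2] / det = [(1.2637)(0.3896) - (-0.5536)^2] / 1.29046473 = 0.18586456 / 1.29046473 = 0.144
So phi_hat = [-0.3750, 0.1440].
Therefore phi_hat_2 = 0.1440.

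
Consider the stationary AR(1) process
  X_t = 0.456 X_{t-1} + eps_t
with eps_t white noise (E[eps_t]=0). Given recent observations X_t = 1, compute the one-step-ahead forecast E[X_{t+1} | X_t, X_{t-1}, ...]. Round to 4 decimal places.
E[X_{t+1} \mid \mathcal F_t] = 0.4560

For an AR(p) model X_t = c + sum_i phi_i X_{t-i} + eps_t, the
one-step-ahead conditional mean is
  E[X_{t+1} | X_t, ...] = c + sum_i phi_i X_{t+1-i}.
Substitute known values:
  E[X_{t+1} | ...] = (0.456) * (1)
                   = 0.4560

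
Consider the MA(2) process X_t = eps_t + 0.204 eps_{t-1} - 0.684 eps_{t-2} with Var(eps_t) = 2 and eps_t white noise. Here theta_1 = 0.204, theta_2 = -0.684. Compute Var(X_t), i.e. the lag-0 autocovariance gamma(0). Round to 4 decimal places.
\gamma(0) = 3.0189

For an MA(q) process X_t = eps_t + sum_i theta_i eps_{t-i} with
Var(eps_t) = sigma^2, the variance is
  gamma(0) = sigma^2 * (1 + sum_i theta_i^2).
  sum_i theta_i^2 = (0.204)^2 + (-0.684)^2 = 0.041616 + 0.467856 = 0.509472.
  gamma(0) = 2 * (1 + 0.509472) = 2 * 1.509472 = 3.018944, which rounds to 3.0189.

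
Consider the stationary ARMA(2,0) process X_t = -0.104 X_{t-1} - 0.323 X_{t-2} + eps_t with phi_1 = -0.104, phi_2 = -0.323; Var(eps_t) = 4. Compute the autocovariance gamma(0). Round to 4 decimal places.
\gamma(0) = 4.4937

Multiply the model equation by X_{t-k} and take expectations. With theta_0 = psi_0 = 1 and psi_j the MA(infinity) weights, this gives
  gamma(k) - sum_i phi_i gamma(k-i) = c_k,
  c_k = sigma^2 * sum_{j=k..q} theta_j psi_{j-k}   (c_k = 0 for k > q),
using gamma(-m) = gamma(m).
Pure AR (q = 0): c_0 = sigma^2 = 4, c_k = 0 for k >= 1.
Equations for k = 0, 1, 2 (AR order 2, c_2 = 0):
  (E0) gamma(0) = phi_1 gamma(1) + phi_2 gamma(2) + c_0
  (E1) gamma(1) = phi_1 gamma(0) + phi_2 gamma(1) + c_1
  (E2) gamma(2) = phi_1 gamma(1) + phi_2 gamma(0)
From (E1): gamma(1) = A gamma(0) + B with
  A = phi_1 / (1 - phi_2) = -0.104 / 1.323 = -0.078609,   B = c_1 / (1 - phi_2) = 0 / 1.323 = 0.
Insert (E2) into (E0): gamma(0) (1 - phi_2^2) = phi_1 (1 + phi_2) gamma(1) + c_0.
  phi_1 (1 + phi_2) = (-0.104)(0.677) = -0.070408,   1 - phi_2^2 = 0.895671.
Replace gamma(1) by A gamma(0) + B and collect gamma(0):
  gamma(0) [0.895671 - (-0.070408)(-0.078609)] = c_0 = 4
  gamma(0) * 0.890136 = 4
  gamma(0) = 4 / 0.890136 = 4.493694.
Therefore gamma(0) = 4.4937 (to 4 decimal places).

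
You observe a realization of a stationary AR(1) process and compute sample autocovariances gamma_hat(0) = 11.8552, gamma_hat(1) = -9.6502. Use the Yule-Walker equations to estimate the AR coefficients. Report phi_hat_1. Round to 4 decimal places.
\hat\phi_{1} = -0.8140

The Yule-Walker equations for an AR(p) process read, in matrix form,
  Gamma_p phi = r_p,   with   (Gamma_p)_{ij} = gamma(|i - j|),
                       (r_p)_i = gamma(i),   i,j = 1..p.
Substitute the sample gammas (Toeplitz matrix and right-hand side of size 1):
  Gamma_p = [[11.8552]]
  r_p     = [-9.6502]
With p = 1 this is the single equation gamma(0) phi_1 = gamma(1):
  phi_hat_1 = gamma(1) / gamma(0) = -9.6502 / 11.8552 = -0.8140.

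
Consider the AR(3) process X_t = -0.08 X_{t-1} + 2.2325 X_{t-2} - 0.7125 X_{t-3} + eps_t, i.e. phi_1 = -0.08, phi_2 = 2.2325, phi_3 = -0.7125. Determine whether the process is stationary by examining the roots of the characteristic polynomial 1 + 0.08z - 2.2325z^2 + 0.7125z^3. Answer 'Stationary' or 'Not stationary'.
\text{Not stationary}

The AR(p) characteristic polynomial is P(z) = 1 + 0.08z - 2.2325z^2 + 0.7125z^3.
Stationarity requires all roots to lie outside the unit circle, i.e. |z| > 1 for every root.
Degree 3: look for a simple real root z0 first, then factor out (1 - z/z0) and solve the remaining quadratic.
Testing z0 = 0.8: P(0.8) = 1 + (0.08)(0.8) + (-2.2325)(0.8)^2 + (0.7125)(0.8)^3
  = 1 + (0.064) + (-1.4288) + (0.3648) = 0.  So z_0 = 0.8 is a root, |z_0| = 0.8.
Divide out the factor (1 - 1.25 z) = (1 - z/z0) (since 1/z0 = 1.25):
  P(z) = (1 - 1.25 z)(1 + (1.33) z + (-0.57) z^2)
  [check: z-coef 1.33 - (1.25) = 0.08; z^2-coef -0.57 - (1.25)(1.33) = -2.2325; z^3-coef -(1.25)(-0.57) = 0.7125.]
Remaining roots from the quadratic factor 1 + (1.33) z + (-0.57) z^2:
  Set 1 + (1.33) z + (-0.57) z^2 = 0, i.e. a z^2 + b z + c = 0 with a = -0.57, b = 1.33, c = 1.
  Discriminant D = b^2 - 4ac = (1.33)^2 - 4*(-0.57)*1 = 1.7689 - (-2.28) = 4.0489.
  D >= 0, so the roots are real: z = (-b +/- sqrt(D)) / (2a) = (-1.33 +/- 2.012188) / (-1.14).
    z_1 = (-1.33 + 2.012188) / (-1.14) = -0.5984,   |z_1| = 0.5984.
    z_2 = (-1.33 - 2.012188) / (-1.14) = 2.9317,   |z_2| = 2.9317.
Moduli of all roots: 0.8000, 0.5984, 2.9317.
All moduli strictly greater than 1? No.
Verdict: Not stationary.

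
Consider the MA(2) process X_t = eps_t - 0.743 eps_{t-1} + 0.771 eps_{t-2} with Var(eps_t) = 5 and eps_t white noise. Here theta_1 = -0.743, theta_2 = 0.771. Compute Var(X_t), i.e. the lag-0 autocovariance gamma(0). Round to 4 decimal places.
\gamma(0) = 10.7325

For an MA(q) process X_t = eps_t + sum_i theta_i eps_{t-i} with
Var(eps_t) = sigma^2, the variance is
  gamma(0) = sigma^2 * (1 + sum_i theta_i^2).
  sum_i theta_i^2 = (-0.743)^2 + (0.771)^2 = 0.552049 + 0.594441 = 1.14649.
  gamma(0) = 5 * (1 + 1.14649) = 5 * 2.14649 = 10.73245, which rounds to 10.7325.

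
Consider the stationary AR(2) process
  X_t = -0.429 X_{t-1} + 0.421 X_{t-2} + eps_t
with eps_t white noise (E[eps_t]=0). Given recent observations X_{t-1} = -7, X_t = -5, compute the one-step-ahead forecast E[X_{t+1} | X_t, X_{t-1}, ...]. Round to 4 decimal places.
E[X_{t+1} \mid \mathcal F_t] = -0.8020

For an AR(p) model X_t = c + sum_i phi_i X_{t-i} + eps_t, the
one-step-ahead conditional mean is
  E[X_{t+1} | X_t, ...] = c + sum_i phi_i X_{t+1-i}.
Substitute known values:
  E[X_{t+1} | ...] = (-0.429) * (-5) + (0.421) * (-7)
                   = -0.8020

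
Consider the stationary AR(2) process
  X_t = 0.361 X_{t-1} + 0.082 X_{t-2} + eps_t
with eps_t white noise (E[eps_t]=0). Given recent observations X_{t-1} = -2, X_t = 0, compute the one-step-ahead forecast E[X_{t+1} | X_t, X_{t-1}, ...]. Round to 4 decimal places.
E[X_{t+1} \mid \mathcal F_t] = -0.1640

For an AR(p) model X_t = c + sum_i phi_i X_{t-i} + eps_t, the
one-step-ahead conditional mean is
  E[X_{t+1} | X_t, ...] = c + sum_i phi_i X_{t+1-i}.
Substitute known values:
  E[X_{t+1} | ...] = (0.361) * (0) + (0.082) * (-2)
                   = -0.1640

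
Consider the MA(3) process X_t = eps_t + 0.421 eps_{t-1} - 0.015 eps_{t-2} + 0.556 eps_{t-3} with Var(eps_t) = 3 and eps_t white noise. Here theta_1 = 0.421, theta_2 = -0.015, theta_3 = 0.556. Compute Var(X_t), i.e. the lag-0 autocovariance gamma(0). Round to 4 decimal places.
\gamma(0) = 4.4598

For an MA(q) process X_t = eps_t + sum_i theta_i eps_{t-i} with
Var(eps_t) = sigma^2, the variance is
  gamma(0) = sigma^2 * (1 + sum_i theta_i^2).
  sum_i theta_i^2 = (0.421)^2 + (-0.015)^2 + (0.556)^2 = 0.177241 + 0.000225 + 0.309136 = 0.486602.
  gamma(0) = 3 * (1 + 0.486602) = 3 * 1.486602 = 4.459806, which rounds to 4.4598.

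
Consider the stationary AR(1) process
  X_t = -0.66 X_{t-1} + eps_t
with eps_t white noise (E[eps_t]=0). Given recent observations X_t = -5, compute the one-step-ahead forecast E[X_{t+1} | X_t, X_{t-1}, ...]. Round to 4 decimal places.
E[X_{t+1} \mid \mathcal F_t] = 3.3000

For an AR(p) model X_t = c + sum_i phi_i X_{t-i} + eps_t, the
one-step-ahead conditional mean is
  E[X_{t+1} | X_t, ...] = c + sum_i phi_i X_{t+1-i}.
Substitute known values:
  E[X_{t+1} | ...] = (-0.66) * (-5)
                   = 3.3000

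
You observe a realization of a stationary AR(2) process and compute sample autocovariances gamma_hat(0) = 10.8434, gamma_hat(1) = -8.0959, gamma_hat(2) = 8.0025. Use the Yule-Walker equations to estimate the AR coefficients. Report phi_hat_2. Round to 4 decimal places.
\hat\phi_{2} = 0.4080

The Yule-Walker equations for an AR(p) process read, in matrix form,
  Gamma_p phi = r_p,   with   (Gamma_p)_{ij} = gamma(|i - j|),
                       (r_p)_i = gamma(i),   i,j = 1..p.
Substitute the sample gammas (Toeplitz matrix and right-hand side of size 2):
  Gamma_p = [[10.8434, -8.0959], [-8.0959, 10.8434]]
  r_p     = [-8.0959, 8.0025]
Written out:
  10.8434 phi_1 - 8.0959 phi_2 = -8.0959
  -8.0959 phi_1 + 10.8434 phi_2 = 8.0025
Solve by Cramer's rule:
  det = gamma(0)^2 - gamma(1)^2 = (10.8434)^2 - (-8.0959)^2 = 117.57932356 - 65.54359681 = 52.03572675
  phi_hat_1 = [gamma(1) gamma(0) - gamma(1) gamma(2)] / det = [(-8.0959)(10.8434) - (-8.0959)(8.0025)] / 52.03572675 = -22.99964231 / 52.03572675 = -0.442
  phi_hat_2 = [gamma(0) gamma(2) - gamma(1)^2] / det = [(10.8434)(8.0025) - (-8.0959)^2] / 52.03572675 = 21.23071169 / 52.03572675 = 0.408
So phi_hat = [-0.4420, 0.4080].
Therefore phi_hat_2 = 0.4080.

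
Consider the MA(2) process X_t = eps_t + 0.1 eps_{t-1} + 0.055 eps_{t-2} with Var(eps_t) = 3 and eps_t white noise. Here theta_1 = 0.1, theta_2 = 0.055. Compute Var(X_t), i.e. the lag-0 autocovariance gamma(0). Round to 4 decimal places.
\gamma(0) = 3.0391

For an MA(q) process X_t = eps_t + sum_i theta_i eps_{t-i} with
Var(eps_t) = sigma^2, the variance is
  gamma(0) = sigma^2 * (1 + sum_i theta_i^2).
  sum_i theta_i^2 = (0.1)^2 + (0.055)^2 = 0.01 + 0.003025 = 0.013025.
  gamma(0) = 3 * (1 + 0.013025) = 3 * 1.013025 = 3.039075, which rounds to 3.0391.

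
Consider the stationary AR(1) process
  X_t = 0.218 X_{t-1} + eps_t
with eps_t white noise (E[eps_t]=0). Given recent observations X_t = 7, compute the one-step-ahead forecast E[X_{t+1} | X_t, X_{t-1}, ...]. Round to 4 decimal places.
E[X_{t+1} \mid \mathcal F_t] = 1.5260

For an AR(p) model X_t = c + sum_i phi_i X_{t-i} + eps_t, the
one-step-ahead conditional mean is
  E[X_{t+1} | X_t, ...] = c + sum_i phi_i X_{t+1-i}.
Substitute known values:
  E[X_{t+1} | ...] = (0.218) * (7)
                   = 1.5260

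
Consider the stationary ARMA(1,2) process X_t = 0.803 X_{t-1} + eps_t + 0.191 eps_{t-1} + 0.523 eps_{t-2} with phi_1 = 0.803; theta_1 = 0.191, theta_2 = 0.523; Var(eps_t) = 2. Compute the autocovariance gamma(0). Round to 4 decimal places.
\gamma(0) = 13.8047

Multiply the model equation by X_{t-k} and take expectations. With theta_0 = psi_0 = 1 and psi_j the MA(infinity) weights, this gives
  gamma(k) - sum_i phi_i gamma(k-i) = c_k,
  c_k = sigma^2 * sum_{j=k..q} theta_j psi_{j-k}   (c_k = 0 for k > q),
using gamma(-m) = gamma(m).
psi-weights needed (psi_j = theta_j + sum_i phi_i psi_{j-i}):
  psi_1 = theta_1 + phi_1 = 0.191 + (0.803) = 0.994
  psi_2 = theta_2 + phi_1 psi_1 = 0.523 + (0.803)(0.994) = 1.321182
Right-hand sides:
  c_0 = sigma^2 (1 + theta_1 psi_1 + theta_2 psi_2) = 2 * (1 + (0.191)(0.994) + (0.523)(1.321182)) = 2 * 1.880832 = 3.761664
  c_1 = sigma^2 (theta_1 + theta_2 psi_1) = 2 * (0.191 + (0.523)(0.994)) = 1.421724
  c_2 = sigma^2 theta_2 = 2 * (0.523) = 1.046
Equations for k = 0 and k = 1 (AR order 1):
  gamma(0) = phi_1 gamma(1) + c_0
  gamma(1) = phi_1 gamma(0) + c_1
Substituting the second into the first: gamma(0) (1 - phi_1^2) = c_0 + phi_1 c_1, so
  gamma(0) = (c_0 + phi_1 c_1) / (1 - phi_1^2) = (3.761664 + (0.803)(1.421724)) / (1 - (0.803)^2) = 4.903309 / 0.355191 = 13.80471.
Therefore gamma(0) = 13.8047 (to 4 decimal places).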